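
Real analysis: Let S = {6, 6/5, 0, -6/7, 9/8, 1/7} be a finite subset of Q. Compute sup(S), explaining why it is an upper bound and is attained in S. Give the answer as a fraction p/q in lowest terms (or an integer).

S is finite, so sup(S) = max(S).
Sorted decreasing:
6, 6/5, 9/8, 1/7, 0, -6/7
The extremum is 6.
For every x in S, x <= 6. And 6 is in S, so it is attained.
Therefore sup(S) = 6.

6


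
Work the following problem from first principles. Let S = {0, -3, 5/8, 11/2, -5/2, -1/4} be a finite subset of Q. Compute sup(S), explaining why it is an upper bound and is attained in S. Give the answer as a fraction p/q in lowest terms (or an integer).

S is finite, so sup(S) = max(S).
Sorted decreasing:
11/2, 5/8, 0, -1/4, -5/2, -3
The extremum is 11/2.
For every x in S, x <= 11/2. And 11/2 is in S, so it is attained.
Therefore sup(S) = 11/2.

11/2


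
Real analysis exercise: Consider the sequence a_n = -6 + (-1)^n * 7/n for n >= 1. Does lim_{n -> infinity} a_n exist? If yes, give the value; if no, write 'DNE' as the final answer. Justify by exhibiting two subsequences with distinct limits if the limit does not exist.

Examine the behaviour of a_n along subsequences.
Even-n subsequence a_{2k} = -6 + 7/(2k) -> -6. Odd-n subsequence a_{2k+1} = -6 - 7/(2k+1) -> -6. Both tend to -6, which suggests the limit is -6; verify directly.
|a_n - (-6)| = |(-1)^n * 7/n| = 7/n for every n >= 1.
Given epsilon > 0, choose a positive integer N > 7/epsilon. Then for all n >= N, |a_n - (-6)| = 7/n <= 7/N < epsilon.
So by the definition of the limit, lim a_n exists and equals -6.

-6


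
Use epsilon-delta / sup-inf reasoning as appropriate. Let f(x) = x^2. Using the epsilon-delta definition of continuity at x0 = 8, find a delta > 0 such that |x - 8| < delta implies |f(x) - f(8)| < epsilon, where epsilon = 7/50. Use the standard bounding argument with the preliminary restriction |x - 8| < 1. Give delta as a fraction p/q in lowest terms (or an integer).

Factor: |x^2 - (8)^2| = |x - 8| * |x + 8|.
Impose |x - 8| < 1 first. Then |x + 8| = |(x - 8) + 2*(8)| <= |x - 8| + 2*|8| < 1 + 16 = 17.
So |x^2 - (8)^2| < delta * 17.
We need delta * 17 <= 7/50, i.e. delta <= 7/50/17 = 7/850.
Since 7/850 < 1, this is tighter than 1; take delta = 7/850.
So delta = 7/850 works.

7/850


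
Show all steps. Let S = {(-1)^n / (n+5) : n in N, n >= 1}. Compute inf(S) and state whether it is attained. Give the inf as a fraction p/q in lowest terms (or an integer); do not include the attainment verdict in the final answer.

Analysis:
- Values: -1/6, 1/7, -1/8, 1/9, -1/10, ...
- Positive terms (even n): 1/(2+5), 1/(4+5), ... decreasing -> max = 1/7 (n=2).
- Negative terms (odd n): -1/(1+5), -1/(3+5), ... increasing -> min = -1/6 (n=1).
- So sup = 1/7 (attained at n=2); inf = -1/6 (attained at n=1).
Conclusion: inf(S) = -1/6, attained in S.

-1/6


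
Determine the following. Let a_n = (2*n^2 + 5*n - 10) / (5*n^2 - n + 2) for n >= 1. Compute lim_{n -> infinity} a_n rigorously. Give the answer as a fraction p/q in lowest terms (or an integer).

Divide numerator and denominator by n^2, the highest power:
numerator / n^2 = 2 + 5/n - 10/n^2
denominator / n^2 = 5 - 1/n + 2/n^2
As n -> infinity, all terms of the form c/n^k (k >= 1) tend to 0.
So numerator / n^2 -> 2 and denominator / n^2 -> 5.
Therefore lim a_n = 2/5.

2/5


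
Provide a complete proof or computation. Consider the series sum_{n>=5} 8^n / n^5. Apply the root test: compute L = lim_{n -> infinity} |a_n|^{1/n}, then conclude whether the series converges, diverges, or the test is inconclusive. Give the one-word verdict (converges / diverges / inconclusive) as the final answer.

Let a_n denote the general term. Form |a_n|^(1/n) and simplify:
|a_n|^(1/n) = 8/n^(5/n)
Take the limit as n -> infinity: L = 8.
Since L = 8 > 1, the root test implies divergence.

diverges


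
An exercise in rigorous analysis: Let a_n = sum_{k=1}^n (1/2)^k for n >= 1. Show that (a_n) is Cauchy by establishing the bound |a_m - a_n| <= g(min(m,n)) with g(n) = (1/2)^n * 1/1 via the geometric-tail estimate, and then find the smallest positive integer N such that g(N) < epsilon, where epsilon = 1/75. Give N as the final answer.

For m > n >= 1: |a_m - a_n| = sum_{k=n+1}^m (1/2)^k < sum_{k=n+1}^infinity (1/2)^k = (1/2)^(n+1) / (1 - 1/2) = (1/2)^n * (1/2) * (2/1) = (1/2)^n * 1/1.
So g(n) = (1/2)^n / 1. Since g(n) -> 0, (a_n) is Cauchy.
Now solve g(N) < 1/75: (1/2)^N / 1 < 1/75 <=> 2^N > 1 / (1 * 1/75) = 75.
Check powers of 2: 2^6 = 64 <= 75, 2^7 = 128 > 75.
So the smallest such N is 7. Check: g(7) = 1/(1 * 128) = 1/128 < 1/75.

7


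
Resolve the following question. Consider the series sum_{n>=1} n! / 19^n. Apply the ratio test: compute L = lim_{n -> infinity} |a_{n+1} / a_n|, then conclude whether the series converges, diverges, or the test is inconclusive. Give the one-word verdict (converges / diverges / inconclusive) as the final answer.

Let a_n denote the general term. Form the ratio a_{n+1}/a_n and simplify:
a_{n+1}/a_n = n/19 + 1/19
Take the limit as n -> infinity: L = infinity.
Since L = infinity > 1 (or L = infinity), the ratio test implies the series diverges.

diverges


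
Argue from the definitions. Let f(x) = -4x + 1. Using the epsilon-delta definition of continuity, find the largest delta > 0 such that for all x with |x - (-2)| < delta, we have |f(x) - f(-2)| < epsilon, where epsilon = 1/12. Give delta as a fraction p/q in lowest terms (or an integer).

We compute f(-2) = -4*(-2) + 1 = 9.
|f(x) - f(-2)| = |-4x + 1 - (9)| = |-4(x - (-2))| = 4|x - (-2)|.
We need 4|x - (-2)| < 1/12, i.e. |x - (-2)| < 1/12 / 4 = 1/48.
So any delta <= 1/48 works. Conversely, if delta > 1/48, then x = -2 + 1/48 satisfies |x - (-2)| = 1/48 < delta but |f(x) - f(-2)| = 4 * 1/48 = 1/12, which is not < 1/12; so no larger delta works.
Hence the largest such delta is 1/48.

1/48


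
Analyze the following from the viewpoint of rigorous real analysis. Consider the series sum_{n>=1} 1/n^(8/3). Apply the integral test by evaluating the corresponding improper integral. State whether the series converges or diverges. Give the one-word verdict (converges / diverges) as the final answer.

Let f(x) = x^(-8/3). Then f is positive, continuous, and decreasing on [1, infinity), so the integral test applies.
Compute the improper integral int_{1}^infinity f(x) dx:
  antiderivative F(x) = -3/(5*x^(5/3)).
  As x -> infinity, F(x) -> 0 (since p = 8/3 > 1).
  So int = F(infinity) - F(1) = 0 - (-3/5) = 3/5.
  Finite, so by the integral test, the series converges.

converges


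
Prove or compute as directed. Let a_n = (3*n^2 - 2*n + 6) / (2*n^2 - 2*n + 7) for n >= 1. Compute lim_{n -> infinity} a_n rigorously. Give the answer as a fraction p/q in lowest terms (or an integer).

Divide numerator and denominator by n^2, the highest power:
numerator / n^2 = 3 - 2/n + 6/n^2
denominator / n^2 = 2 - 2/n + 7/n^2
As n -> infinity, all terms of the form c/n^k (k >= 1) tend to 0.
So numerator / n^2 -> 3 and denominator / n^2 -> 2.
Therefore lim a_n = 3/2.

3/2


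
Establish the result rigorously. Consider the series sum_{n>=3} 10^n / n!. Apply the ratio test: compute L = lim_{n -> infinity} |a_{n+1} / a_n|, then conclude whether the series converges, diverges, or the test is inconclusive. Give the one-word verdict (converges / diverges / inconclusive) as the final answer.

Let a_n denote the general term. Form the ratio a_{n+1}/a_n and simplify:
a_{n+1}/a_n = 10/(n + 1)
Take the limit as n -> infinity: L = 0.
Since L = 0 < 1, the ratio test implies the series converges.

converges


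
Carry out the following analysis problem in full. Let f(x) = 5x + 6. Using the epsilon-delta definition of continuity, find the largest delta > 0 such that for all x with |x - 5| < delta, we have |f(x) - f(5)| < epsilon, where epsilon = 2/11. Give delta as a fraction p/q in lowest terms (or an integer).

We compute f(5) = 5*(5) + 6 = 31.
|f(x) - f(5)| = |5x + 6 - (31)| = |5(x - 5)| = 5|x - 5|.
We need 5|x - 5| < 2/11, i.e. |x - 5| < 2/11 / 5 = 2/55.
So any delta <= 2/55 works. Conversely, if delta > 2/55, then x = 5 + 2/55 satisfies |x - 5| = 2/55 < delta but |f(x) - f(5)| = 5 * 2/55 = 2/11, which is not < 2/11; so no larger delta works.
Hence the largest such delta is 2/55.

2/55


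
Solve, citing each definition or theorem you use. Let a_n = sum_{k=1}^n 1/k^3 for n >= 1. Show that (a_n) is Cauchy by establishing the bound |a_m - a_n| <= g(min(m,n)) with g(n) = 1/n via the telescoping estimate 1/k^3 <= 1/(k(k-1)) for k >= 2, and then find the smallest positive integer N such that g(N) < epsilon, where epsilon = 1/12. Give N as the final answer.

For m > n >= 1: |a_m - a_n| = sum_{k=n+1}^m 1/k^3.
Use 1/k^3 <= 1/(k(k-1)) = 1/(k-1) - 1/k for k >= 2 (which holds since k^3 >= k^2 >= k(k-1) for k >= 2):
sum_{k=n+1}^m 1/k^3 <= sum_{k=n+1}^m (1/(k-1) - 1/k) = 1/n - 1/m <= 1/n.
By symmetry the same bound holds with n,m swapped, so |a_m - a_n| <= 1/min(m,n) = g(min(m,n)). Since g(n) -> 0, (a_n) is Cauchy.
Now solve g(N) < 1/12: 1/N < 1/12 <=> N > 1/(1/12) = 12.
The smallest integer strictly greater than 12 is N = 13.
Check: g(13) = 1/13 < 1/12; g(12) = 1/12 >= 1/12. So N = 13.

13


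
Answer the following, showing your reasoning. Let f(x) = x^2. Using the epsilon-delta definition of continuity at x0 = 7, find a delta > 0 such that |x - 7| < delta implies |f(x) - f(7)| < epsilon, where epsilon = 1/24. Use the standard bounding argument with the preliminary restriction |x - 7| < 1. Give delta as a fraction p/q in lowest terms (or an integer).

Factor: |x^2 - (7)^2| = |x - 7| * |x + 7|.
Impose |x - 7| < 1 first. Then |x + 7| = |(x - 7) + 2*(7)| <= |x - 7| + 2*|7| < 1 + 14 = 15.
So |x^2 - (7)^2| < delta * 15.
We need delta * 15 <= 1/24, i.e. delta <= 1/24/15 = 1/360.
Since 1/360 < 1, this is tighter than 1; take delta = 1/360.
So delta = 1/360 works.

1/360


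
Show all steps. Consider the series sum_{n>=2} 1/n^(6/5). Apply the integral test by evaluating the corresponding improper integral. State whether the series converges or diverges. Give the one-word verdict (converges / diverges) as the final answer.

Let f(x) = x^(-6/5). Then f is positive, continuous, and decreasing on [2, infinity), so the integral test applies.
Compute the improper integral int_{2}^infinity f(x) dx:
  antiderivative F(x) = -5/x^(1/5).
  As x -> infinity, F(x) -> 0 (since p = 6/5 > 1).
  So int = F(infinity) - F(2) = 0 - (-5*2^(4/5)/2) = 5*2^(4/5)/2.
  Finite, so by the integral test, the series converges.

converges


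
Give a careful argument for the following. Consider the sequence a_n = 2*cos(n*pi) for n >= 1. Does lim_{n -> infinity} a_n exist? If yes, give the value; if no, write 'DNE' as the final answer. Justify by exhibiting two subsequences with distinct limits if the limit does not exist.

Examine the behaviour of a_n along subsequences.
cos(n*pi) = (-1)^n, so a_n = 2*(-1)^n. a_{2k} = 2 -> 2. a_{2k+1} = -2 -> -2.
Since these two subsequential limits are 2 and -2, distinct, the full sequence cannot converge (a convergent sequence has all subsequences tending to the same limit). So lim a_n does not exist.

DNE


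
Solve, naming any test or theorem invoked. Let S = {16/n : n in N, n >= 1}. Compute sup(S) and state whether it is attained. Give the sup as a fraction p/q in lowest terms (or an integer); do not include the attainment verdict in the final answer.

Analysis:
- Values: 16, 8, 16/3, 4, ... strictly decreasing.
- The maximum is 16 (n=1); sup = 16 (attained).
- The set is bounded below by 0; 16/n -> 0 so 0 is the greatest lower bound.
- 0 is not in the set, so inf = 0 is not attained.
Conclusion: sup(S) = 16, attained in S.

16


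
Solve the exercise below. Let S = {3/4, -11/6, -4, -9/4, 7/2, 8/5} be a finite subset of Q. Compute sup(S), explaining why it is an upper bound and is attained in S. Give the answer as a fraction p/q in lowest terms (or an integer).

S is finite, so sup(S) = max(S).
Sorted decreasing:
7/2, 8/5, 3/4, -11/6, -9/4, -4
The extremum is 7/2.
For every x in S, x <= 7/2. And 7/2 is in S, so it is attained.
Therefore sup(S) = 7/2.

7/2


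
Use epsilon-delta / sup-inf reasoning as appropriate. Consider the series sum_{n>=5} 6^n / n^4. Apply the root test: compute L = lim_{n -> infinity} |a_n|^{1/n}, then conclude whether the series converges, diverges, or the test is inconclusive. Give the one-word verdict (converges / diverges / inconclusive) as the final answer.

Let a_n denote the general term. Form |a_n|^(1/n) and simplify:
|a_n|^(1/n) = 6/n^(4/n)
Take the limit as n -> infinity: L = 6.
Since L = 6 > 1, the root test implies divergence.

diverges


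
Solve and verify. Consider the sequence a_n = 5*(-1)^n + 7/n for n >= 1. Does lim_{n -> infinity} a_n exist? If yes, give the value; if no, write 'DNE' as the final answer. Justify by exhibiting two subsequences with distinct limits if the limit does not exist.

Examine the behaviour of a_n along subsequences.
a_{2k} = 5 + 7/(2k) -> 5. a_{2k+1} = -5 + 7/(2k+1) -> -5.
Since these two subsequential limits are 5 and -5, distinct, the full sequence cannot converge (a convergent sequence has all subsequences tending to the same limit). So lim a_n does not exist.

DNE


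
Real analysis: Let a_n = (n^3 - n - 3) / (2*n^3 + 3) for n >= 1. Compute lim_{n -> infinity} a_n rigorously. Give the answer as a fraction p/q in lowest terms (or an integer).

Divide numerator and denominator by n^3, the highest power:
numerator / n^3 = 1 - 1/n^2 - 3/n^3
denominator / n^3 = 2 + 3/n^3
As n -> infinity, all terms of the form c/n^k (k >= 1) tend to 0.
So numerator / n^3 -> 1 and denominator / n^3 -> 2.
Therefore lim a_n = 1/2.

1/2


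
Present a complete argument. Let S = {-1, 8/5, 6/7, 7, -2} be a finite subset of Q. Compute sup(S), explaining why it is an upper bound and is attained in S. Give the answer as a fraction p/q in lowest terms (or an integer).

S is finite, so sup(S) = max(S).
Sorted decreasing:
7, 8/5, 6/7, -1, -2
The extremum is 7.
For every x in S, x <= 7. And 7 is in S, so it is attained.
Therefore sup(S) = 7.

7


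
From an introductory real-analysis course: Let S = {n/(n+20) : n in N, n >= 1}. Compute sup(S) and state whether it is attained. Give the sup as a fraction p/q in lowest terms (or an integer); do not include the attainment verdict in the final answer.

Analysis:
- Values: 1/21, 1/11, 3/23, 1/6, ... strictly increasing.
- Minimum is 1/21 (n=1); inf = 1/21 (attained).
- n/(n+20) = 1 - 20/(n+20) -> 1 from below as n -> infinity, and never equals 1.
- So sup = 1 (not attained).
Conclusion: sup(S) = 1, not attained in S.

1


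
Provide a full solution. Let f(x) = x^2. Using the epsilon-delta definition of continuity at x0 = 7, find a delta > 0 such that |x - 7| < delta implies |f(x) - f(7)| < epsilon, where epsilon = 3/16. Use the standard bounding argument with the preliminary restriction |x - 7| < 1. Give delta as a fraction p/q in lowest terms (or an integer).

Factor: |x^2 - (7)^2| = |x - 7| * |x + 7|.
Impose |x - 7| < 1 first. Then |x + 7| = |(x - 7) + 2*(7)| <= |x - 7| + 2*|7| < 1 + 14 = 15.
So |x^2 - (7)^2| < delta * 15.
We need delta * 15 <= 3/16, i.e. delta <= 3/16/15 = 1/80.
Since 1/80 < 1, this is tighter than 1; take delta = 1/80.
So delta = 1/80 works.

1/80


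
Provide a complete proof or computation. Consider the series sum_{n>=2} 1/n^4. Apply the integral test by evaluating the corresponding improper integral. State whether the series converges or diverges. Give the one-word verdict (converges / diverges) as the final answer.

Let f(x) = x^(-4). Then f is positive, continuous, and decreasing on [2, infinity), so the integral test applies.
Compute the improper integral int_{2}^infinity f(x) dx:
  antiderivative F(x) = -1/(3*x^3).
  As x -> infinity, F(x) -> 0 (since p = 4 > 1).
  So int = F(infinity) - F(2) = 0 - (-1/24) = 1/24.
  Finite, so by the integral test, the series converges.

converges


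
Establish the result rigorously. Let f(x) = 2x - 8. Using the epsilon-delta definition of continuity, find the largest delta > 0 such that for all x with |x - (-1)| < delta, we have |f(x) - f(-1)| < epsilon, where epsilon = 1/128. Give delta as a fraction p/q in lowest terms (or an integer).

We compute f(-1) = 2*(-1) - 8 = -10.
|f(x) - f(-1)| = |2x - 8 - (-10)| = |2(x - (-1))| = 2|x - (-1)|.
We need 2|x - (-1)| < 1/128, i.e. |x - (-1)| < 1/128 / 2 = 1/256.
So any delta <= 1/256 works. Conversely, if delta > 1/256, then x = -1 + 1/256 satisfies |x - (-1)| = 1/256 < delta but |f(x) - f(-1)| = 2 * 1/256 = 1/128, which is not < 1/128; so no larger delta works.
Hence the largest such delta is 1/256.

1/256


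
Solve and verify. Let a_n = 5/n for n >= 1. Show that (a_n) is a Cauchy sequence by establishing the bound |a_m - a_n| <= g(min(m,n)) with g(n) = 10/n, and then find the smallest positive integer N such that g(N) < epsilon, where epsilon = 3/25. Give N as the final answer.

For any m, n >= 1, by the triangle inequality:
|a_m - a_n| = |5/m - 5/n| <= 5*1/m + 5*1/n <= 10/min(m,n).
So g(n) = 10/n bounds the Cauchy difference. Since g(n) -> 0, (a_n) is Cauchy.
Now solve g(N) < 3/25: 10/N < 3/25 <=> N > 10 / (3/25) = 250/3.
The smallest integer strictly greater than 250/3 is N = 84.
Check: g(84) = 10/84 = 5/42 < 3/25; g(83) = 10/83 >= 3/25. So N = 84.

84


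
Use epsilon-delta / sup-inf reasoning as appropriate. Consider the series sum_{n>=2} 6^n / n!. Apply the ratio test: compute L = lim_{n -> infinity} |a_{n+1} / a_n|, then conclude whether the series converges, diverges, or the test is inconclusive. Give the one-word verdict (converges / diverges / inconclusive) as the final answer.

Let a_n denote the general term. Form the ratio a_{n+1}/a_n and simplify:
a_{n+1}/a_n = 6/(n + 1)
Take the limit as n -> infinity: L = 0.
Since L = 0 < 1, the ratio test implies the series converges.

converges


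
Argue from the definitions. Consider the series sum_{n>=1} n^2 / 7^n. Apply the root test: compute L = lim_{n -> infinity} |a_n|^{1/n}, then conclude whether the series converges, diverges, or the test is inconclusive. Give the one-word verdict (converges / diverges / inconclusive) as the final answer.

Let a_n denote the general term. Form |a_n|^(1/n) and simplify:
|a_n|^(1/n) = n^(2/n)/7
Take the limit as n -> infinity: L = 1/7.
Since L = 1/7 < 1, the root test implies convergence.

converges


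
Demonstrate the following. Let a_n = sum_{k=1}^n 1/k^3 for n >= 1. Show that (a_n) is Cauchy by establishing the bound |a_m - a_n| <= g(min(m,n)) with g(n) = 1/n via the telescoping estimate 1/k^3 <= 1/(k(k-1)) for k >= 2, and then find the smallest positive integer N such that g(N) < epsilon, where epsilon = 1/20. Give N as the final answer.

For m > n >= 1: |a_m - a_n| = sum_{k=n+1}^m 1/k^3.
Use 1/k^3 <= 1/(k(k-1)) = 1/(k-1) - 1/k for k >= 2 (which holds since k^3 >= k^2 >= k(k-1) for k >= 2):
sum_{k=n+1}^m 1/k^3 <= sum_{k=n+1}^m (1/(k-1) - 1/k) = 1/n - 1/m <= 1/n.
By symmetry the same bound holds with n,m swapped, so |a_m - a_n| <= 1/min(m,n) = g(min(m,n)). Since g(n) -> 0, (a_n) is Cauchy.
Now solve g(N) < 1/20: 1/N < 1/20 <=> N > 1/(1/20) = 20.
The smallest integer strictly greater than 20 is N = 21.
Check: g(21) = 1/21 < 1/20; g(20) = 1/20 >= 1/20. So N = 21.

21


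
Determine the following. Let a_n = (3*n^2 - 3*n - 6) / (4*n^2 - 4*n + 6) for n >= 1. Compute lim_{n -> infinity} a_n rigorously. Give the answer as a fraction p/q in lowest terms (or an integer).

Divide numerator and denominator by n^2, the highest power:
numerator / n^2 = 3 - 3/n - 6/n^2
denominator / n^2 = 4 - 4/n + 6/n^2
As n -> infinity, all terms of the form c/n^k (k >= 1) tend to 0.
So numerator / n^2 -> 3 and denominator / n^2 -> 4.
Therefore lim a_n = 3/4.

3/4


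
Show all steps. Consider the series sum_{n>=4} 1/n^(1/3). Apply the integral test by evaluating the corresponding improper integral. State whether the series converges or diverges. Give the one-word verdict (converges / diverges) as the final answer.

Let f(x) = x^(-1/3). Then f is positive, continuous, and decreasing on [4, infinity), so the integral test applies.
Compute the improper integral int_{4}^infinity f(x) dx:
  antiderivative F(x) = 3*x^(2/3)/2.
  As x -> infinity, F(x) -> infinity (since p = 1/3 < 1).
  So the integral diverges. By the integral test, the series diverges.

diverges


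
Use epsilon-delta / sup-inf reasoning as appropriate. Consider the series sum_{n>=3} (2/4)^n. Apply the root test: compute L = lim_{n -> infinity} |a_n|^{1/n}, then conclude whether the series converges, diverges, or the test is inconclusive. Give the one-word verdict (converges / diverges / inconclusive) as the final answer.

Let a_n denote the general term. Form |a_n|^(1/n) and simplify:
|a_n|^(1/n) = 1/2
Take the limit as n -> infinity: L = 1/2.
Since L = 1/2 < 1, the root test implies convergence.

converges


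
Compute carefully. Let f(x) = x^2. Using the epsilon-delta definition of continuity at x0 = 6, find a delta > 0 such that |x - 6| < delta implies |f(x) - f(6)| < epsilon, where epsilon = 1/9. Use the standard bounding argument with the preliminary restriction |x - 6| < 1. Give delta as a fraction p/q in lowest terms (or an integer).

Factor: |x^2 - (6)^2| = |x - 6| * |x + 6|.
Impose |x - 6| < 1 first. Then |x + 6| = |(x - 6) + 2*(6)| <= |x - 6| + 2*|6| < 1 + 12 = 13.
So |x^2 - (6)^2| < delta * 13.
We need delta * 13 <= 1/9, i.e. delta <= 1/9/13 = 1/117.
Since 1/117 < 1, this is tighter than 1; take delta = 1/117.
So delta = 1/117 works.

1/117


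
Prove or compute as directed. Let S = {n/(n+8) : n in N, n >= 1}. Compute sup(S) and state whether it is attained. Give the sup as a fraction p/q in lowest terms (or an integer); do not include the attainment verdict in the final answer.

Analysis:
- Values: 1/9, 1/5, 3/11, 1/3, ... strictly increasing.
- Minimum is 1/9 (n=1); inf = 1/9 (attained).
- n/(n+8) = 1 - 8/(n+8) -> 1 from below as n -> infinity, and never equals 1.
- So sup = 1 (not attained).
Conclusion: sup(S) = 1, not attained in S.

1


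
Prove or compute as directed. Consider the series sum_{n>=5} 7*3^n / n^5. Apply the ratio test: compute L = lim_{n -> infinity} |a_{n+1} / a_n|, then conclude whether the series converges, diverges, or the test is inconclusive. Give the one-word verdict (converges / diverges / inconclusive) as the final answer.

Let a_n denote the general term. Form the ratio a_{n+1}/a_n and simplify:
a_{n+1}/a_n = 3*n^5/(n + 1)^5
Take the limit as n -> infinity: L = 3.
Since L = 3 > 1 (or L = infinity), the ratio test implies the series diverges.

diverges


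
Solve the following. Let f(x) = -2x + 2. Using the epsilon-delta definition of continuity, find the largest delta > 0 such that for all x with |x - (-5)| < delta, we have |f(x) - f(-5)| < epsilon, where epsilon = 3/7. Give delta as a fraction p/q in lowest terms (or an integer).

We compute f(-5) = -2*(-5) + 2 = 12.
|f(x) - f(-5)| = |-2x + 2 - (12)| = |-2(x - (-5))| = 2|x - (-5)|.
We need 2|x - (-5)| < 3/7, i.e. |x - (-5)| < 3/7 / 2 = 3/14.
So any delta <= 3/14 works. Conversely, if delta > 3/14, then x = -5 + 3/14 satisfies |x - (-5)| = 3/14 < delta but |f(x) - f(-5)| = 2 * 3/14 = 3/7, which is not < 3/7; so no larger delta works.
Hence the largest such delta is 3/14.

3/14


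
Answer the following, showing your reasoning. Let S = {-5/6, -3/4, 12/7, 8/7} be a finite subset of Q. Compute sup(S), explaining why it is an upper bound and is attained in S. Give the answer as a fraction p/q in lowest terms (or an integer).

S is finite, so sup(S) = max(S).
Sorted decreasing:
12/7, 8/7, -3/4, -5/6
The extremum is 12/7.
For every x in S, x <= 12/7. And 12/7 is in S, so it is attained.
Therefore sup(S) = 12/7.

12/7


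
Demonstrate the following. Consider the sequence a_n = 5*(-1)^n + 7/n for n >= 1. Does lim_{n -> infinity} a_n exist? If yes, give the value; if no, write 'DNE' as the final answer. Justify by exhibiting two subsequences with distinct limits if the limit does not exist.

Examine the behaviour of a_n along subsequences.
a_{2k} = 5 + 7/(2k) -> 5. a_{2k+1} = -5 + 7/(2k+1) -> -5.
Since these two subsequential limits are 5 and -5, distinct, the full sequence cannot converge (a convergent sequence has all subsequences tending to the same limit). So lim a_n does not exist.

DNE


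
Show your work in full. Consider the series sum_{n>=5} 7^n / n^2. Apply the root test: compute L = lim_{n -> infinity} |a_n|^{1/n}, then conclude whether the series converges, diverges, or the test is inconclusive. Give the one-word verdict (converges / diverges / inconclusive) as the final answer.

Let a_n denote the general term. Form |a_n|^(1/n) and simplify:
|a_n|^(1/n) = 7/n^(2/n)
Take the limit as n -> infinity: L = 7.
Since L = 7 > 1, the root test implies divergence.

diverges


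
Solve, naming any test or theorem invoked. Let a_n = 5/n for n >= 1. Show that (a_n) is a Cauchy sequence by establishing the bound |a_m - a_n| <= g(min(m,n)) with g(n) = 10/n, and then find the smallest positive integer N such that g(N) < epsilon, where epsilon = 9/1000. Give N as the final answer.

For any m, n >= 1, by the triangle inequality:
|a_m - a_n| = |5/m - 5/n| <= 5*1/m + 5*1/n <= 10/min(m,n).
So g(n) = 10/n bounds the Cauchy difference. Since g(n) -> 0, (a_n) is Cauchy.
Now solve g(N) < 9/1000: 10/N < 9/1000 <=> N > 10 / (9/1000) = 10000/9.
The smallest integer strictly greater than 10000/9 is N = 1112.
Check: g(1112) = 10/1112 = 5/556 < 9/1000; g(1111) = 10/1111 >= 9/1000. So N = 1112.

1112


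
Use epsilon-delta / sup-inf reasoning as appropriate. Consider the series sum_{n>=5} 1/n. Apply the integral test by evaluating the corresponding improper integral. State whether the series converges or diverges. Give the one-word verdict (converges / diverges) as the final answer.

Let f(x) = 1/x. Then f is positive, continuous, and decreasing on [5, infinity), so the integral test applies.
Compute the improper integral int_{5}^infinity f(x) dx:
  antiderivative F(x) = log(x).
  As x -> infinity, log(x) -> infinity.
  So int = infinity - log(5) = infinity. By the integral test, the series diverges.

diverges


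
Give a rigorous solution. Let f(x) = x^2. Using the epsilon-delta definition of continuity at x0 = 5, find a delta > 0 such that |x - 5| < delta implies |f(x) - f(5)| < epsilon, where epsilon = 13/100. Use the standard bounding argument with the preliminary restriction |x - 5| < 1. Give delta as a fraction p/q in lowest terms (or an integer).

Factor: |x^2 - (5)^2| = |x - 5| * |x + 5|.
Impose |x - 5| < 1 first. Then |x + 5| = |(x - 5) + 2*(5)| <= |x - 5| + 2*|5| < 1 + 10 = 11.
So |x^2 - (5)^2| < delta * 11.
We need delta * 11 <= 13/100, i.e. delta <= 13/100/11 = 13/1100.
Since 13/1100 < 1, this is tighter than 1; take delta = 13/1100.
So delta = 13/1100 works.

13/1100


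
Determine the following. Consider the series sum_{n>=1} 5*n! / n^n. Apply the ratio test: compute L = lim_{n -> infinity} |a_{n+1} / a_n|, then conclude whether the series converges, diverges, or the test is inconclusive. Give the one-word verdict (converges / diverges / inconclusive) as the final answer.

Let a_n denote the general term. Form the ratio a_{n+1}/a_n and simplify:
a_{n+1}/a_n = (n/(n + 1))^n
Take the limit as n -> infinity: L = exp(-1).
Since L = exp(-1) < 1, the ratio test implies the series converges.

converges


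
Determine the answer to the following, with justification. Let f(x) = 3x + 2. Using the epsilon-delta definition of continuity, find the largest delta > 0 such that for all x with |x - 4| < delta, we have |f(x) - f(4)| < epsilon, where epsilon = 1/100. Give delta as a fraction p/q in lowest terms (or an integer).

We compute f(4) = 3*(4) + 2 = 14.
|f(x) - f(4)| = |3x + 2 - (14)| = |3(x - 4)| = 3|x - 4|.
We need 3|x - 4| < 1/100, i.e. |x - 4| < 1/100 / 3 = 1/300.
So any delta <= 1/300 works. Conversely, if delta > 1/300, then x = 4 + 1/300 satisfies |x - 4| = 1/300 < delta but |f(x) - f(4)| = 3 * 1/300 = 1/100, which is not < 1/100; so no larger delta works.
Hence the largest such delta is 1/300.

1/300


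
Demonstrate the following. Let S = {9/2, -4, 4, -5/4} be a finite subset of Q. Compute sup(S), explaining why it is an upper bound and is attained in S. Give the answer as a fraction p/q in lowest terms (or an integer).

S is finite, so sup(S) = max(S).
Sorted decreasing:
9/2, 4, -5/4, -4
The extremum is 9/2.
For every x in S, x <= 9/2. And 9/2 is in S, so it is attained.
Therefore sup(S) = 9/2.

9/2


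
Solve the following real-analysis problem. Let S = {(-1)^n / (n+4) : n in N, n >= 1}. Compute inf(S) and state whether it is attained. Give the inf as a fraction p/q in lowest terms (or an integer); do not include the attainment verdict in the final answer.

Analysis:
- Values: -1/5, 1/6, -1/7, 1/8, -1/9, ...
- Positive terms (even n): 1/(2+4), 1/(4+4), ... decreasing -> max = 1/6 (n=2).
- Negative terms (odd n): -1/(1+4), -1/(3+4), ... increasing -> min = -1/5 (n=1).
- So sup = 1/6 (attained at n=2); inf = -1/5 (attained at n=1).
Conclusion: inf(S) = -1/5, attained in S.

-1/5


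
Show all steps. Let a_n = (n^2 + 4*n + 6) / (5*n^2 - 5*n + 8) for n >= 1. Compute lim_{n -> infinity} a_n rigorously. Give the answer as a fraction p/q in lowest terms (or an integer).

Divide numerator and denominator by n^2, the highest power:
numerator / n^2 = 1 + 4/n + 6/n^2
denominator / n^2 = 5 - 5/n + 8/n^2
As n -> infinity, all terms of the form c/n^k (k >= 1) tend to 0.
So numerator / n^2 -> 1 and denominator / n^2 -> 5.
Therefore lim a_n = 1/5.

1/5


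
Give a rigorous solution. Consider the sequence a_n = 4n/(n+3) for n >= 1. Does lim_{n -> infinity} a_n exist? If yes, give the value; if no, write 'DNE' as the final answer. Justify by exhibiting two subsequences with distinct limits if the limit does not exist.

Examine the behaviour of a_n along subsequences.
Even-n subsequence a_{2k} = 4(2k)/(2k+3) -> 4. Odd-n subsequence a_{2k+1} = 4(2k+1)/(2k+4) -> 4. Both tend to 4, which suggests the limit is 4; verify directly.
|a_n - 4| = |4n - 4(n+3)| / (n+3) = 12/(n+3) < 12/n for every n >= 1.
Given epsilon > 0, choose a positive integer N > 12/epsilon. Then for all n >= N, |a_n - 4| < 12/n <= 12/N < epsilon.
So by the definition of the limit, lim a_n exists and equals 4.

4


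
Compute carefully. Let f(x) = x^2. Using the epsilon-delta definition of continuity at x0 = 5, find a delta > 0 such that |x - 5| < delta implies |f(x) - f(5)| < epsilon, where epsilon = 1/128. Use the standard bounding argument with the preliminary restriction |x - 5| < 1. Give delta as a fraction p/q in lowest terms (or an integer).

Factor: |x^2 - (5)^2| = |x - 5| * |x + 5|.
Impose |x - 5| < 1 first. Then |x + 5| = |(x - 5) + 2*(5)| <= |x - 5| + 2*|5| < 1 + 10 = 11.
So |x^2 - (5)^2| < delta * 11.
We need delta * 11 <= 1/128, i.e. delta <= 1/128/11 = 1/1408.
Since 1/1408 < 1, this is tighter than 1; take delta = 1/1408.
So delta = 1/1408 works.

1/1408


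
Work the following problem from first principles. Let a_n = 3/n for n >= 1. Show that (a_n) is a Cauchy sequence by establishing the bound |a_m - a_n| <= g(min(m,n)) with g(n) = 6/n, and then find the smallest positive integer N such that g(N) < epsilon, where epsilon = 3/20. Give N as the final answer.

For any m, n >= 1, by the triangle inequality:
|a_m - a_n| = |3/m - 3/n| <= 3*1/m + 3*1/n <= 6/min(m,n).
So g(n) = 6/n bounds the Cauchy difference. Since g(n) -> 0, (a_n) is Cauchy.
Now solve g(N) < 3/20: 6/N < 3/20 <=> N > 6 / (3/20) = 40.
The smallest integer strictly greater than 40 is N = 41.
Check: g(41) = 6/41 = 6/41 < 3/20; g(40) = 3/20 >= 3/20. So N = 41.

41


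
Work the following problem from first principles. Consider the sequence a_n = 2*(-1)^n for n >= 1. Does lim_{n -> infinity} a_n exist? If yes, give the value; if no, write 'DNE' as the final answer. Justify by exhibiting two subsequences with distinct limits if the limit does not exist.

Examine the behaviour of a_n along subsequences.
Even-n subsequence a_{2k} = 2 -> 2. Odd-n subsequence a_{2k+1} = -2 -> -2.
Since these two subsequential limits are 2 and -2, distinct, the full sequence cannot converge (a convergent sequence has all subsequences tending to the same limit). So lim a_n does not exist.

DNE


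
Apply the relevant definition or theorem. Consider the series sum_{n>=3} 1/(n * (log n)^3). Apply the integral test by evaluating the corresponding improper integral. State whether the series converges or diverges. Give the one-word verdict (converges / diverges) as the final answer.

Let f(x) = 1/(x*log(x)^3). Then f is positive, continuous, and decreasing on [3, infinity), so the integral test applies.
Compute the improper integral int_{3}^infinity f(x) dx:
  antiderivative F(x) = -1/(2*log(x)^2).
  F(x) -> 0 as x -> infinity.  int = 0 - F(3) = 1/(2*log(3)^2) < infinity. By the integral test, the series converges.

converges


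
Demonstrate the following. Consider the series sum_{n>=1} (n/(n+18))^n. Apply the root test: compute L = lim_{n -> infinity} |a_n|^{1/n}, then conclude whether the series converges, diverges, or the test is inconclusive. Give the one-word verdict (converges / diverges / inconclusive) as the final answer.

Let a_n denote the general term. Form |a_n|^(1/n) and simplify:
|a_n|^(1/n) = n/(n + 18)
Take the limit as n -> infinity: L = 1.
Since L = 1, the root test is inconclusive. (In fact a_n = (n/(n+18))^n -> e^(-18) != 0, so the nth-term test shows divergence; but the root test itself gives no conclusion.)

inconclusive


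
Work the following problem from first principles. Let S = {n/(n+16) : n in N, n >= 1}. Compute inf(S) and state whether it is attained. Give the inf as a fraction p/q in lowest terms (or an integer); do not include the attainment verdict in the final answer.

Analysis:
- Values: 1/17, 1/9, 3/19, 1/5, ... strictly increasing.
- Minimum is 1/17 (n=1); inf = 1/17 (attained).
- n/(n+16) = 1 - 16/(n+16) -> 1 from below as n -> infinity, and never equals 1.
- So sup = 1 (not attained).
Conclusion: inf(S) = 1/17, attained in S.

1/17


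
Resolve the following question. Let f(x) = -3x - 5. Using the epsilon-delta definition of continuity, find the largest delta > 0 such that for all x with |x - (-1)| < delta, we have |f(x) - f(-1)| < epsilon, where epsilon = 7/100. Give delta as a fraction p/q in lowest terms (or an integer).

We compute f(-1) = -3*(-1) - 5 = -2.
|f(x) - f(-1)| = |-3x - 5 - (-2)| = |-3(x - (-1))| = 3|x - (-1)|.
We need 3|x - (-1)| < 7/100, i.e. |x - (-1)| < 7/100 / 3 = 7/300.
So any delta <= 7/300 works. Conversely, if delta > 7/300, then x = -1 + 7/300 satisfies |x - (-1)| = 7/300 < delta but |f(x) - f(-1)| = 3 * 7/300 = 7/100, which is not < 7/100; so no larger delta works.
Hence the largest such delta is 7/300.

7/300


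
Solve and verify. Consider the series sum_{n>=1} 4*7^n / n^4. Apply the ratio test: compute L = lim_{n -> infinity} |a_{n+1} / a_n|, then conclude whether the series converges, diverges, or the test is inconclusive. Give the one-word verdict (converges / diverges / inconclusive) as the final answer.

Let a_n denote the general term. Form the ratio a_{n+1}/a_n and simplify:
a_{n+1}/a_n = 7*n^4/(n + 1)^4
Take the limit as n -> infinity: L = 7.
Since L = 7 > 1 (or L = infinity), the ratio test implies the series diverges.

diverges


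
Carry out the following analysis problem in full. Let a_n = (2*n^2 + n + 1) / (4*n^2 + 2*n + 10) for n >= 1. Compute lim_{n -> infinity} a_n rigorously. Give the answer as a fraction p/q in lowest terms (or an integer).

Divide numerator and denominator by n^2, the highest power:
numerator / n^2 = 2 + 1/n + n^(-2)
denominator / n^2 = 4 + 2/n + 10/n^2
As n -> infinity, all terms of the form c/n^k (k >= 1) tend to 0.
So numerator / n^2 -> 2 and denominator / n^2 -> 4.
Therefore lim a_n = 1/2.

1/2


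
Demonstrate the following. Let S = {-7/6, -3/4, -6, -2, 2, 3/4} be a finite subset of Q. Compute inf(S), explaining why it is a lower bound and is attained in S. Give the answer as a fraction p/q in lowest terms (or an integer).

S is finite, so inf(S) = min(S).
Sorted increasing:
-6, -2, -7/6, -3/4, 3/4, 2
The extremum is -6.
For every x in S, x >= -6. And -6 is in S, so it is attained.
Therefore inf(S) = -6.

-6


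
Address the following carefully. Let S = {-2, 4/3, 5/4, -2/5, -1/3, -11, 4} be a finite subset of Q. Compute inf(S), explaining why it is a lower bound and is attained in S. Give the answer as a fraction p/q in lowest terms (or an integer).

S is finite, so inf(S) = min(S).
Sorted increasing:
-11, -2, -2/5, -1/3, 5/4, 4/3, 4
The extremum is -11.
For every x in S, x >= -11. And -11 is in S, so it is attained.
Therefore inf(S) = -11.

-11


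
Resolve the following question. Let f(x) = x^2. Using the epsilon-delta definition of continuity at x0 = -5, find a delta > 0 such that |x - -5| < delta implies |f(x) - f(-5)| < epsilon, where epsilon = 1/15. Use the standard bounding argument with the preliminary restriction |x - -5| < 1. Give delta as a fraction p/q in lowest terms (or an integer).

Factor: |x^2 - (-5)^2| = |x - -5| * |x + -5|.
Impose |x - -5| < 1 first. Then |x + -5| = |(x - -5) + 2*(-5)| <= |x - -5| + 2*|-5| < 1 + 10 = 11.
So |x^2 - (-5)^2| < delta * 11.
We need delta * 11 <= 1/15, i.e. delta <= 1/15/11 = 1/165.
Since 1/165 < 1, this is tighter than 1; take delta = 1/165.
So delta = 1/165 works.

1/165


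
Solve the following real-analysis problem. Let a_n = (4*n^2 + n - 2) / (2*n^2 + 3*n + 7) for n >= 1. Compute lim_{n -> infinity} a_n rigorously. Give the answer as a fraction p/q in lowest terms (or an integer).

Divide numerator and denominator by n^2, the highest power:
numerator / n^2 = 4 + 1/n - 2/n^2
denominator / n^2 = 2 + 3/n + 7/n^2
As n -> infinity, all terms of the form c/n^k (k >= 1) tend to 0.
So numerator / n^2 -> 4 and denominator / n^2 -> 2.
Therefore lim a_n = 2.

2


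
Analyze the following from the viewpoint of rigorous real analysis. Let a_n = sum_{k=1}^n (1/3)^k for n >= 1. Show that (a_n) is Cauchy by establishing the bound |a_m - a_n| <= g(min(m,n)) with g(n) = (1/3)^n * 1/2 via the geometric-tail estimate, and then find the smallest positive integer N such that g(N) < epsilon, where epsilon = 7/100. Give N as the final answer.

For m > n >= 1: |a_m - a_n| = sum_{k=n+1}^m (1/3)^k < sum_{k=n+1}^infinity (1/3)^k = (1/3)^(n+1) / (1 - 1/3) = (1/3)^n * (1/3) * (3/2) = (1/3)^n * 1/2.
So g(n) = (1/3)^n / 2. Since g(n) -> 0, (a_n) is Cauchy.
Now solve g(N) < 7/100: (1/3)^N / 2 < 7/100 <=> 3^N > 1 / (2 * 7/100) = 50/7.
Check powers of 3: 3^1 = 3 <= 50/7, 3^2 = 9 > 50/7.
So the smallest such N is 2. Check: g(2) = 1/(2 * 9) = 1/18 < 7/100.

2


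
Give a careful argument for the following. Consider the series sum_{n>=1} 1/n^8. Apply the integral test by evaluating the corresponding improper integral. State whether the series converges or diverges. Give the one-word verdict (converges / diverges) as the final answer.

Let f(x) = x^(-8). Then f is positive, continuous, and decreasing on [1, infinity), so the integral test applies.
Compute the improper integral int_{1}^infinity f(x) dx:
  antiderivative F(x) = -1/(7*x^7).
  As x -> infinity, F(x) -> 0 (since p = 8 > 1).
  So int = F(infinity) - F(1) = 0 - (-1/7) = 1/7.
  Finite, so by the integral test, the series converges.

converges


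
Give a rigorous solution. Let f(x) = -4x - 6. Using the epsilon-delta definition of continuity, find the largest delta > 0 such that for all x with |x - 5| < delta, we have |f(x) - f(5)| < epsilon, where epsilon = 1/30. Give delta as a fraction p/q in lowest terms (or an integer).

We compute f(5) = -4*(5) - 6 = -26.
|f(x) - f(5)| = |-4x - 6 - (-26)| = |-4(x - 5)| = 4|x - 5|.
We need 4|x - 5| < 1/30, i.e. |x - 5| < 1/30 / 4 = 1/120.
So any delta <= 1/120 works. Conversely, if delta > 1/120, then x = 5 + 1/120 satisfies |x - 5| = 1/120 < delta but |f(x) - f(5)| = 4 * 1/120 = 1/30, which is not < 1/30; so no larger delta works.
Hence the largest such delta is 1/120.

1/120


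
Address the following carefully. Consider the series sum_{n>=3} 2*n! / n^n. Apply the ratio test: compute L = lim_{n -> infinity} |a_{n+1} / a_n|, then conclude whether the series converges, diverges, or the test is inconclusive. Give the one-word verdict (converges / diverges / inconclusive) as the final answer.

Let a_n denote the general term. Form the ratio a_{n+1}/a_n and simplify:
a_{n+1}/a_n = (n/(n + 1))^n
Take the limit as n -> infinity: L = exp(-1).
Since L = exp(-1) < 1, the ratio test implies the series converges.

converges
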